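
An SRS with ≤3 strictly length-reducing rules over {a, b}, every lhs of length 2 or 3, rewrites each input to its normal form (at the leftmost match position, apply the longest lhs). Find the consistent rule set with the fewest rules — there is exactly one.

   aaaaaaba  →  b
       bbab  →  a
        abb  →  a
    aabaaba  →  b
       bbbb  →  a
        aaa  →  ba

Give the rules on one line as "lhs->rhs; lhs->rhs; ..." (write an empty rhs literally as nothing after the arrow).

  | aaaaaaba => baaaaba => bbaaba => aaaba => baba => bba => aa => b
  | bbab => aab => bb => a
  | abb => bb => a
  | aabaaba => bbaaba => aaaba => baba => bba => aa => b

aa->b; ab->b; bb->a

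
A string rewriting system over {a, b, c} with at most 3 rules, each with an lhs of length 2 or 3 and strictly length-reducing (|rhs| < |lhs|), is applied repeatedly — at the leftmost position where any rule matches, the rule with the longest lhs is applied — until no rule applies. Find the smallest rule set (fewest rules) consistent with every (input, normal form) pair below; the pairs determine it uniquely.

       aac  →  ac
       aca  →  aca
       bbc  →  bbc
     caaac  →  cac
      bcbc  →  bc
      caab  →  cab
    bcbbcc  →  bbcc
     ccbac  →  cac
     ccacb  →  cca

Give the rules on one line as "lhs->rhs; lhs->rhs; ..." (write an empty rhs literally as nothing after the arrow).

aa->a; cb->

  | aac => ac
  | aca
  | bbc
  | caaac => caac => cac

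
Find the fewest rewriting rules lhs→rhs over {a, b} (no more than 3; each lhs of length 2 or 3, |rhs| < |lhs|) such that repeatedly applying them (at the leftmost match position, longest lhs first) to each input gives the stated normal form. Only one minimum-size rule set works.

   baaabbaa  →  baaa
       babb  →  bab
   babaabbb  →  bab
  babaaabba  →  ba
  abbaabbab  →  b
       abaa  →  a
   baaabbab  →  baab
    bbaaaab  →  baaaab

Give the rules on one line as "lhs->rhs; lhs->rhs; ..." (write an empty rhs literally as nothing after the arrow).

aba->; bb->b

  | baaabbaa => baaabaa => baaa
  | babb => bab
  | babaabbb => babbb => babb => bab
  | babaaabba => baabba => baaba => ba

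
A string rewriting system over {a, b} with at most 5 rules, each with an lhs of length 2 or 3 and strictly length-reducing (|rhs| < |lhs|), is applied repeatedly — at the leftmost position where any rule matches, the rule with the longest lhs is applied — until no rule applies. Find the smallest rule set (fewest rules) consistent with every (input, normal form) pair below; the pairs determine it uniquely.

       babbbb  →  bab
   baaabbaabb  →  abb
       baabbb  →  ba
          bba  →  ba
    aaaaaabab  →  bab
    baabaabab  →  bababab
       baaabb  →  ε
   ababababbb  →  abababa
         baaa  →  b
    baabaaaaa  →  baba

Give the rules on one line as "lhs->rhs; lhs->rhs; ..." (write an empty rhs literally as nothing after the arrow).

  | babbbb => bab
  | baaabbaabb => bbbaabb => aabb => abb
  | baabbb => babbb => ba
  | bba => ba

aa->a; aaa->; bba->ba; bbb->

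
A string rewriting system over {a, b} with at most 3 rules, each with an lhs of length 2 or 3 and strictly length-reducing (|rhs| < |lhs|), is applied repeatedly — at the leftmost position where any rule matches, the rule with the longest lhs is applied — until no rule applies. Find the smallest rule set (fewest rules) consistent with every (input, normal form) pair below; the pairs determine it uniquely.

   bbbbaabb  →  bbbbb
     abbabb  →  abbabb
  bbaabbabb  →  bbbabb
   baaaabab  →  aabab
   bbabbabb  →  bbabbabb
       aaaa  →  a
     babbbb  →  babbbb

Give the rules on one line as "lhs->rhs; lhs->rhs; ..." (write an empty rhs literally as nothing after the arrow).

  | bbbbaabb => bbbbb
  | abbabb
  | bbaabbabb => bbbabb
  | baaaabab => aabab

aaa->; baa->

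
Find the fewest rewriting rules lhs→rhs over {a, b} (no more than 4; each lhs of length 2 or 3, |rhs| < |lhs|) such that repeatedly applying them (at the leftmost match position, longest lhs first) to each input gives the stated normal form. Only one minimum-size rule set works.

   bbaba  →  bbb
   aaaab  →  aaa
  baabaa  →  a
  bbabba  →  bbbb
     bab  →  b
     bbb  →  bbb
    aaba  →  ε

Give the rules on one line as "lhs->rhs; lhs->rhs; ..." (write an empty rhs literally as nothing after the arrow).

ab->; aba->ba; ba->; bba->bb

  | bbaba => bbba => bbb
  | aaaab => aaa
  | baabaa => abaa => baa => a
  | bbabba => bbbba => bbbb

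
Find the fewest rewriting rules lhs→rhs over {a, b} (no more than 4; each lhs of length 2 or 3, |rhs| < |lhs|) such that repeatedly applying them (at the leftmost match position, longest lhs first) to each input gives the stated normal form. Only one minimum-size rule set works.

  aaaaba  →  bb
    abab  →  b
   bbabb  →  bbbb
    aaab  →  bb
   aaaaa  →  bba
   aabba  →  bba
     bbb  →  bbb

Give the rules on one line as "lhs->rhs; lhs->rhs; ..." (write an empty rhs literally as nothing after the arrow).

  | aaaaba => baaba => baba => baa => bb
  | abab => aab => ab => b
  | bbabb => bbbb
  | aaab => bab => bb

aa->b; aab->ab; ab->b; aba->aa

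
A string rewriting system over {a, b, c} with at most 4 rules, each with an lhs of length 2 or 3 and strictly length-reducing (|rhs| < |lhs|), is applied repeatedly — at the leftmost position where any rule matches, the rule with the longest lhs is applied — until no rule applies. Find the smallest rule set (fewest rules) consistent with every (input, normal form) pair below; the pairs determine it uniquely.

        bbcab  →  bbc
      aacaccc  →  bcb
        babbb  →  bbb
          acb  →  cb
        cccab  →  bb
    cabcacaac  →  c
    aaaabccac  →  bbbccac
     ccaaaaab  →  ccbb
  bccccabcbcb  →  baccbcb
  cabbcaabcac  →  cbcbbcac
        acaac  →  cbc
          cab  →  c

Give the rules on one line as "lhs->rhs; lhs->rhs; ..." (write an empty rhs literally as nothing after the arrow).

aa->b; ab->; acb->cb; ccc->a

  | bbcab => bbc
  | aacaccc => bcaccc => bcaa => bcb
  | babbb => bbb
  | acb => cb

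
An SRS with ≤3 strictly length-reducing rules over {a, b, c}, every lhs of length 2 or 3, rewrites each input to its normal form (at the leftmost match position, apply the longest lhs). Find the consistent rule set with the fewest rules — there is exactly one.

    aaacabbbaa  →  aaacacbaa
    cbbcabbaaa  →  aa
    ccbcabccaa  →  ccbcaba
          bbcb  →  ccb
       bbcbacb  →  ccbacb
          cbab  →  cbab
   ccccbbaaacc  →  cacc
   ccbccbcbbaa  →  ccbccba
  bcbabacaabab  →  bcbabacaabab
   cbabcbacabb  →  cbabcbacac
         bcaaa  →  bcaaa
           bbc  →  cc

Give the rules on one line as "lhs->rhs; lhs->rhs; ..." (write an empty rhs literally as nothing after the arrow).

  | aaacabbbaa => aaacacbaa
  | cbbcabbaaa => cccabbaaa => cbbaaa => ccaaa => aa
  | ccbcabccaa => ccbcaba
  | bbcb => ccb

bb->c; cca->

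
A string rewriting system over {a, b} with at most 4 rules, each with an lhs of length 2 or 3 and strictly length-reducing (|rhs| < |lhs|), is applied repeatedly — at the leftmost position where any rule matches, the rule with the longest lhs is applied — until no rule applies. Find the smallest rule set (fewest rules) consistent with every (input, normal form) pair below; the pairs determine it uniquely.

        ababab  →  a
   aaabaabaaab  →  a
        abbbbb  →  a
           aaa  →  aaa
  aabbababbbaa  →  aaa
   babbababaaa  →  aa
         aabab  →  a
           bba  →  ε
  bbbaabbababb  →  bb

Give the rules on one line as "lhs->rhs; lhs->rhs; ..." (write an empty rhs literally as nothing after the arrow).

  | ababab => aabab => abab => aab => ab => a
  | aaabaabaaab => aabaabaaab => abaabaaab => aaabaaab => aabaaab => abaaab => aaaab => aaab => aab => ab => a
  | abbbbb => abbbb => abbb => abb => ab => a
  | aaa

aab->ab; ab->a; ba->; bba->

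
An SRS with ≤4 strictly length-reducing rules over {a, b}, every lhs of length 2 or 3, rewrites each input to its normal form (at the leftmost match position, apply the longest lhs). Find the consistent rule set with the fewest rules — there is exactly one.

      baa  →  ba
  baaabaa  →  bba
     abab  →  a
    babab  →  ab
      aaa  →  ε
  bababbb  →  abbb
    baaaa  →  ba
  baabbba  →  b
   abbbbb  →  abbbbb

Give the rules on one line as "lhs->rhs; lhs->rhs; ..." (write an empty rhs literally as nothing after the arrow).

  | baa => ba
  | baaabaa => bbaa => bba
  | abab => a
  | babab => ab

aa->a; aaa->; aab->aa; bab->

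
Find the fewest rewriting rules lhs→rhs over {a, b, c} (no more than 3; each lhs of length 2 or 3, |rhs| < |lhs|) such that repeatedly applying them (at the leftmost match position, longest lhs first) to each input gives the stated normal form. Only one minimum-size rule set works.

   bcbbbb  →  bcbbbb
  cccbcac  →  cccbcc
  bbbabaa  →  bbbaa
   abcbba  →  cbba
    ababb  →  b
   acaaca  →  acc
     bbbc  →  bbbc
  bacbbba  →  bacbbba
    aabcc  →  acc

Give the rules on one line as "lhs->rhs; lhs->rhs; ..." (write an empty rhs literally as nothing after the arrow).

  | bcbbbb
  | cccbcac => cccbcc
  | bbbabaa => bbbaa
  | abcbba => cbba

ab->; ca->c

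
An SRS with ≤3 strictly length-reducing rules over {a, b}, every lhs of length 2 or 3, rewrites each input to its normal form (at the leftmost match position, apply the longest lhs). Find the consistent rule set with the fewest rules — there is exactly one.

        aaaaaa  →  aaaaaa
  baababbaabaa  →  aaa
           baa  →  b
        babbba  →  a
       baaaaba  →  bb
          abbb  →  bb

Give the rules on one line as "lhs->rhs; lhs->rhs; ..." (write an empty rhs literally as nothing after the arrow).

  | aaaaaa
  | baababbaabaa => bababbaabaa => bbabbaabaa => bbbbaabaa => abaabaa => aabaa => aaa
  | baa => ba => b
  | babbba => bbbba => aba => a

ab->; ba->b; bbb->a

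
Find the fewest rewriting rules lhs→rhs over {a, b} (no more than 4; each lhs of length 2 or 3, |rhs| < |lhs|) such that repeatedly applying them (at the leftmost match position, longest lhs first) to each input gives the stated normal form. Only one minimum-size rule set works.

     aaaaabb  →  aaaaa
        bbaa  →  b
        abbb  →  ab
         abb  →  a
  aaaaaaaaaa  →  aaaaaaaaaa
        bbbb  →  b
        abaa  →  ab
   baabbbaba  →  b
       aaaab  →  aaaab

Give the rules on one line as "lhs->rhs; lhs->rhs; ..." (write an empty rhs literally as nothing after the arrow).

abb->a; ba->b; bb->b

  | aaaaabb => aaaaa
  | bbaa => baa => ba => b
  | abbb => ab
  | abb => a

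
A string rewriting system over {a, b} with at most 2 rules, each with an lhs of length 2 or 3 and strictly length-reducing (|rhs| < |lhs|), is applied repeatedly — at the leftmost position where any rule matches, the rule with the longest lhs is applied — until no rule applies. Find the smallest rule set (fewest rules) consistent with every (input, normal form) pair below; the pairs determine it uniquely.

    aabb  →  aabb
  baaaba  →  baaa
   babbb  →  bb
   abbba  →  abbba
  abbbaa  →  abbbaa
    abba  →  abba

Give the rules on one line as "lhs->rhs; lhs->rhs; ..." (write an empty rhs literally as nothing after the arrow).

  | aabb
  | baaaba => baaa
  | babbb => bb
  | abbba

aba->a; bab->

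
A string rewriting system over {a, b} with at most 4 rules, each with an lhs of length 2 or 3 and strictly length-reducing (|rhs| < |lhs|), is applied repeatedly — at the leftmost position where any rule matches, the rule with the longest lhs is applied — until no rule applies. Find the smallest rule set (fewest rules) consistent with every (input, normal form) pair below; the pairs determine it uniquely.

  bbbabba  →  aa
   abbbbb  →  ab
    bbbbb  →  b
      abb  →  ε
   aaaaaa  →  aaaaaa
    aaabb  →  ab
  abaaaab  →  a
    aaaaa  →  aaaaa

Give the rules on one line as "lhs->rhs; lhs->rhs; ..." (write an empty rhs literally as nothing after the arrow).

  | bbbabba => ababba => bba => aa
  | abbbbb => bbb => ab
  | bbbbb => abbb => b
  | abb => ε

aab->; aba->; abb->; bb->a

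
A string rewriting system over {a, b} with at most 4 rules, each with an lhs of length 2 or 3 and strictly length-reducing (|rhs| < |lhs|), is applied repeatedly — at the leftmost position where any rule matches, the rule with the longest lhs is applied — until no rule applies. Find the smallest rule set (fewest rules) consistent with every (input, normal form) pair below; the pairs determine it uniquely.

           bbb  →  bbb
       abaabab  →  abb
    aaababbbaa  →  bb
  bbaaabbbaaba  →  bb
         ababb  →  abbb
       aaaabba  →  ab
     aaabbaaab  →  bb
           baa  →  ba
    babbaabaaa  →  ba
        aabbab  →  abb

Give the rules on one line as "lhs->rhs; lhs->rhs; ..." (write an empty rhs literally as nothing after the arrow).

  | bbb
  | abaabab => ababab => abbab => abb
  | aaababbbaa => babbbaa => bbbbaa => bbba => bb
  | bbaaabbbaaba => baabbbaaba => babbbaaba => bbbbaaba => bbbaba => bbba => bb

aa->a; aaa->; bab->bb; bba->b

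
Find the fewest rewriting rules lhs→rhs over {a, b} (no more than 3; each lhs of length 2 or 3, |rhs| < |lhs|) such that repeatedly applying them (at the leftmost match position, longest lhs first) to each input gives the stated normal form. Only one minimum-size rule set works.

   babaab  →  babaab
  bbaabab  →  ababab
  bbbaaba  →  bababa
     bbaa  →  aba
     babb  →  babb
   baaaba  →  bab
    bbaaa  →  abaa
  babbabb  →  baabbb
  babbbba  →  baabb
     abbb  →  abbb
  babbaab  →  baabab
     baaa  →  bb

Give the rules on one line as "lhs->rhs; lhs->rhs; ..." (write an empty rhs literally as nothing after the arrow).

aaa->b; bba->ab

  | babaab
  | bbaabab => ababab
  | bbbaaba => bababa
  | bbaa => aba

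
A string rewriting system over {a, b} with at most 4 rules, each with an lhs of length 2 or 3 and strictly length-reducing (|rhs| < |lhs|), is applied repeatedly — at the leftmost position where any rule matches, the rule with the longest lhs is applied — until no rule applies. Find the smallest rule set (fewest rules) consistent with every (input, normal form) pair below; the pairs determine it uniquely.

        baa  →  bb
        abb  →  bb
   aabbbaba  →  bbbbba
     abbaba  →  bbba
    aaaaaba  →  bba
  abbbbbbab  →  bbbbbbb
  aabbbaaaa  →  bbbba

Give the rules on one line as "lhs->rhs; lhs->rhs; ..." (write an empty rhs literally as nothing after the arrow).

  | baa => bb
  | abb => bb
  | aabbbaba => bbbbaba => bbbbba
  | abbaba => bbaba => bbba

aa->b; aaa->; ab->b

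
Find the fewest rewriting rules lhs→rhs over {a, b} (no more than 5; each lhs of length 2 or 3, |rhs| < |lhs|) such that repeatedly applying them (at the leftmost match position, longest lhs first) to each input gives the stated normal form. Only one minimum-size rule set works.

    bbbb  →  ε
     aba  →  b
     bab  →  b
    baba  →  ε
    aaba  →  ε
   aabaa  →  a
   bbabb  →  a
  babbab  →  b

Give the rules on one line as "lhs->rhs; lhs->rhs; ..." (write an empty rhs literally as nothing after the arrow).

  | bbbb => abb => aa => ε
  | aba => b
  | bab => b
  | baba => ba => ε

aa->; aba->b; ba->; bb->a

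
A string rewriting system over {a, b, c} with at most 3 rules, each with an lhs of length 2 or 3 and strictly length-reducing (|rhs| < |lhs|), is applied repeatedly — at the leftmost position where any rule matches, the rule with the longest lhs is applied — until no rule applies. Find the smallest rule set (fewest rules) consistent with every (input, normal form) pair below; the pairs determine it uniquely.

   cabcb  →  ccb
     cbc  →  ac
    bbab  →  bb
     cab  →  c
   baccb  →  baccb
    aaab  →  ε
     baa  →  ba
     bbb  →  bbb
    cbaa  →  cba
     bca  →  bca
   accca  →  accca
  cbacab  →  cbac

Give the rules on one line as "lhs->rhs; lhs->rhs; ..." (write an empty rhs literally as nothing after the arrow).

  | cabcb => ccb
  | cbc => ac
  | bbab => bb
  | cab => c

aa->a; ab->; cbc->ac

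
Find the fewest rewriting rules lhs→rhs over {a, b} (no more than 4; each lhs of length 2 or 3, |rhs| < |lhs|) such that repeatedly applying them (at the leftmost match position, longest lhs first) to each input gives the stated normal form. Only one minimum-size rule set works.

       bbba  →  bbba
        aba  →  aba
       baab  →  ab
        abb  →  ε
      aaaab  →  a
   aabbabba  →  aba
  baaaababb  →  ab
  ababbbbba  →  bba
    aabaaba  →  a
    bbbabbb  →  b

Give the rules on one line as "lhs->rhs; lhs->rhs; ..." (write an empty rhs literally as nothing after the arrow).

  | bbba
  | aba
  | baab => ab
  | abb => ε

aab->ba; abb->; baa->a; bab->ab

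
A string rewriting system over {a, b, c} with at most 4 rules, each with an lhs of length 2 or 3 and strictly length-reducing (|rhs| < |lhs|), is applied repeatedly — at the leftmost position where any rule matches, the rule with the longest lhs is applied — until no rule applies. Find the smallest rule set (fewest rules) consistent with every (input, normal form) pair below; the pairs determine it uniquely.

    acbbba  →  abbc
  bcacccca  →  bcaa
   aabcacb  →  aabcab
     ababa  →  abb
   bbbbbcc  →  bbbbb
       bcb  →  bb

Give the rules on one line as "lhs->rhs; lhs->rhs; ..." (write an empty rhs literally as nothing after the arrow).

  | acbbba => abbba => abbc
  | bcacccca => bcacca => bcaa
  | aabcacb => aabcab
  | ababa => acba => abb

ba->c; cb->b; cba->bb; cc->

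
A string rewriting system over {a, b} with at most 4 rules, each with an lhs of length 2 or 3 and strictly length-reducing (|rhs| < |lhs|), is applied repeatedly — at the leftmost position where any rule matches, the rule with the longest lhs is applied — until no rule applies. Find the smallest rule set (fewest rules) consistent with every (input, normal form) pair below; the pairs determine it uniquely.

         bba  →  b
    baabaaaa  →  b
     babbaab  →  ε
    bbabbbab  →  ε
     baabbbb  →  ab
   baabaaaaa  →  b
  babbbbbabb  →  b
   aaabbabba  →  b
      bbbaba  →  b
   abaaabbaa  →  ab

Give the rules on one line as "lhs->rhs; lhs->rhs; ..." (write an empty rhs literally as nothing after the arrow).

  | bba => aa => b
  | baabaaaa => babaaaa => aaaa => baa => ba => b
  | babbaab => baab => bab => ε
  | bbabbbab => aabbbab => bbbbab => abbab => aaab => bab => ε

aa->b; ba->b; bab->; bb->a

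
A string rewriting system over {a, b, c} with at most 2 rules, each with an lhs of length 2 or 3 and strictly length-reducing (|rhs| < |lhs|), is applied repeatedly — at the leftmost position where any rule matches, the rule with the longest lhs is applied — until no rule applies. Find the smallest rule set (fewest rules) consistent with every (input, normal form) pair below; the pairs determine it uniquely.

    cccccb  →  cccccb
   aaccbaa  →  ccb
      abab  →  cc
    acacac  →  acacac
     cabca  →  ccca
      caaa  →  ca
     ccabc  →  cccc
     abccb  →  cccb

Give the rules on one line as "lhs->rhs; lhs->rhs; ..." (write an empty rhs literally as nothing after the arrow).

aa->; ab->c

  | cccccb
  | aaccbaa => ccbaa => ccb
  | abab => cab => cc
  | acacac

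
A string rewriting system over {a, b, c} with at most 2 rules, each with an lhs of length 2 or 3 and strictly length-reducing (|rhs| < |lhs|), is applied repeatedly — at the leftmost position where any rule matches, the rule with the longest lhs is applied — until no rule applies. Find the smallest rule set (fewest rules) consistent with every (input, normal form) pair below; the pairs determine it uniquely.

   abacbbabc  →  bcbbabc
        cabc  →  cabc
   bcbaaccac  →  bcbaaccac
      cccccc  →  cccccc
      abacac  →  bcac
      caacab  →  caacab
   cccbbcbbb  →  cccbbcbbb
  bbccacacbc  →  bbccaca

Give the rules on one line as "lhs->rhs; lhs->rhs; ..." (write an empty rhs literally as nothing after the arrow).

  | abacbbabc => bcbbabc
  | cabc
  | bcbaaccac
  | cccccc

aba->b; cbc->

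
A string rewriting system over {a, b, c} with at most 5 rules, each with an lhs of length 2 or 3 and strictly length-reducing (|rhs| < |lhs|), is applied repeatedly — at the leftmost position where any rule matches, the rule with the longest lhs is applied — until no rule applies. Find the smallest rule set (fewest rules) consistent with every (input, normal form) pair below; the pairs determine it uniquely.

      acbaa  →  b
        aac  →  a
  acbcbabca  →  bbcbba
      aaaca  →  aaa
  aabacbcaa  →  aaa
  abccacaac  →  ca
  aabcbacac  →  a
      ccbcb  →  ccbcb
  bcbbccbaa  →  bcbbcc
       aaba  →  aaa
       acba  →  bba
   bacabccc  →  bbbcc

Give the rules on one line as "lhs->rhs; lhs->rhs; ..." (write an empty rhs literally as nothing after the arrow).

  | acbaa => bbaa => b
  | aac => ab => a
  | acbcbabca => bbcbabca => bbcbaca => bbcbba
  | aaaca => aaba => aaa

ab->a; ac->b; baa->; bca->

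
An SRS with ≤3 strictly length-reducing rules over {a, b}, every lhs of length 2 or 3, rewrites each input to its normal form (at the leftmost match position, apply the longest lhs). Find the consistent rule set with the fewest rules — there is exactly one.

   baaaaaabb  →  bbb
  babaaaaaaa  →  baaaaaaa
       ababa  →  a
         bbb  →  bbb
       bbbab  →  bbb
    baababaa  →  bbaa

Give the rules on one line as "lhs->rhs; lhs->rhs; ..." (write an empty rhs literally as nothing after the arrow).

aab->b; ab->

  | baaaaaabb => baaaabb => baabb => bbb
  | babaaaaaaa => baaaaaaa
  | ababa => aba => a
  | bbb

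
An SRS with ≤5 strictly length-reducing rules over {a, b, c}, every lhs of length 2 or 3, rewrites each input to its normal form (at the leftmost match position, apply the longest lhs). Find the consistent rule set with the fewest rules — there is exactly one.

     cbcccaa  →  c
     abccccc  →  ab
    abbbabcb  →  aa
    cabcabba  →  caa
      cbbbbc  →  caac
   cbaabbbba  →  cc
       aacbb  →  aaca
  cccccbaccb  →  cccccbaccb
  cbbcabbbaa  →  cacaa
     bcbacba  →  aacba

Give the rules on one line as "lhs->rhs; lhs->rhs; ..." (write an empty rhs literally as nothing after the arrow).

  | cbcccaa => cbccaa => cbcaa => cbaa => c
  | abccccc => abcccc => abccc => abcc => abc => ab
  | abbbabcb => aababcb => aababb => aabaa => aa
  | cabcabba => cababba => cabaaa => caa

aaa->c; baa->; bb->a; bc->b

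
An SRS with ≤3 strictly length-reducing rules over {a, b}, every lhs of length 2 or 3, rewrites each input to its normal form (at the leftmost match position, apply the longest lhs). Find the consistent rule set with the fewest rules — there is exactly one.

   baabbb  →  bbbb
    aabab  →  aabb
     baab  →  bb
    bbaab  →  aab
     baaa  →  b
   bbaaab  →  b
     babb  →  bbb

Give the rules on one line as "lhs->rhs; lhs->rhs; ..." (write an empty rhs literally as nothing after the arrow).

  | baabbb => babbb => bbbb
  | aabab => aabb
  | baab => bab => bb
  | bbaab => aab

aaa->; ba->b; bba->a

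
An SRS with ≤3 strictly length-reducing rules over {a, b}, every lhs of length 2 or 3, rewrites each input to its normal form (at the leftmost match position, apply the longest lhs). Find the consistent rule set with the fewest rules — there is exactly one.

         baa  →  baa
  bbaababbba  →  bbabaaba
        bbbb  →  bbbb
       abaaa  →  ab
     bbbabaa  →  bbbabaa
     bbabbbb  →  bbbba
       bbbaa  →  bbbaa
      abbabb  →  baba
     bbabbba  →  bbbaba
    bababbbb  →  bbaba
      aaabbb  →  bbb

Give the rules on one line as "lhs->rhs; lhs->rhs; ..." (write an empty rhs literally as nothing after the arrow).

aaa->; abb->ba

  | baa
  | bbaababbba => bbaabbaba => bbabaaba
  | bbbb
  | abaaa => ab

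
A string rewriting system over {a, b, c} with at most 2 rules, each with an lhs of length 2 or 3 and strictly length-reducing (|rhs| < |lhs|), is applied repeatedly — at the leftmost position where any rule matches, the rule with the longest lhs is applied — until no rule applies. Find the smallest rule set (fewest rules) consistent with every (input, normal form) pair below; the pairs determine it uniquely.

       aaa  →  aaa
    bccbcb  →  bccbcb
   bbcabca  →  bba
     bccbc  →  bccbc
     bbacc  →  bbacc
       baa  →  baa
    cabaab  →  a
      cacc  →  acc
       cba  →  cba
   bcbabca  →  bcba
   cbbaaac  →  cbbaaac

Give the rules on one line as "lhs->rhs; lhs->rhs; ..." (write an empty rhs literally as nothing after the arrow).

  | aaa
  | bccbcb
  | bbcabca => bbabca => bbca => bba
  | bccbc

ab->; ca->a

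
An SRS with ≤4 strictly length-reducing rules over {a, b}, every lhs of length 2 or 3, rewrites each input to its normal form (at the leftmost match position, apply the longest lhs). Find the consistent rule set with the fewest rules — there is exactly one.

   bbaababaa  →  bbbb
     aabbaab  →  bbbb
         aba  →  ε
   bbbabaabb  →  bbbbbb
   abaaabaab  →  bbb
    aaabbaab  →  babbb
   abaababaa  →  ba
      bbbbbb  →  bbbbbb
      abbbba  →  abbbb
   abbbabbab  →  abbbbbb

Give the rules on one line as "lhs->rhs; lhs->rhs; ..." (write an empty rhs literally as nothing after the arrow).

  | bbaababaa => bbababaa => bbbabaa => bbbbaa => bbbba => bbbb
  | aabbaab => bbbaab => bbbab => bbbb
  | aba => ε
  | bbbabaabb => bbbbaabb => bbbbabb => bbbbbb

aa->b; aba->; baa->ba; bba->bb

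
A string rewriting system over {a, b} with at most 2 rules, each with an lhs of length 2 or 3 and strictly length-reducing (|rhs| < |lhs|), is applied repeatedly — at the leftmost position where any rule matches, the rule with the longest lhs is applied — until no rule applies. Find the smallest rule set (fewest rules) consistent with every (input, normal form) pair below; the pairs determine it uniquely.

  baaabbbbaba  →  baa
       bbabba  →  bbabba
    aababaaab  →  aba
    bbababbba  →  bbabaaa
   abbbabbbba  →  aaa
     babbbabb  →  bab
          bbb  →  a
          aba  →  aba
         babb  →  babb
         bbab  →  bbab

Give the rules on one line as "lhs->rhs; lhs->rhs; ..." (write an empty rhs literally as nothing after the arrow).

aab->; bbb->a

  | baaabbbbaba => babbbaba => baaaba => baa
  | bbabba
  | aababaaab => abaaab => aba
  | bbababbba => bbabaaa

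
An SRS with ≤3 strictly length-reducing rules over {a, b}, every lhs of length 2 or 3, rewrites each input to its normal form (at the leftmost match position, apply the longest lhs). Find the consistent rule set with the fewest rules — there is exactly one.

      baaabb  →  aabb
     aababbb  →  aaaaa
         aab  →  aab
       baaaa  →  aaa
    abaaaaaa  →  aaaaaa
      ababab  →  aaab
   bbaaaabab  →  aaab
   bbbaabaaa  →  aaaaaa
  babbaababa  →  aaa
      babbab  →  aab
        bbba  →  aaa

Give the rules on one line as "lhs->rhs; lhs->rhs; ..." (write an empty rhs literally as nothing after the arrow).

  | baaabb => aabb
  | aababbb => aaabbb => aaaaa
  | aab
  | baaaa => aaa

ba->; bab->ab; bbb->aa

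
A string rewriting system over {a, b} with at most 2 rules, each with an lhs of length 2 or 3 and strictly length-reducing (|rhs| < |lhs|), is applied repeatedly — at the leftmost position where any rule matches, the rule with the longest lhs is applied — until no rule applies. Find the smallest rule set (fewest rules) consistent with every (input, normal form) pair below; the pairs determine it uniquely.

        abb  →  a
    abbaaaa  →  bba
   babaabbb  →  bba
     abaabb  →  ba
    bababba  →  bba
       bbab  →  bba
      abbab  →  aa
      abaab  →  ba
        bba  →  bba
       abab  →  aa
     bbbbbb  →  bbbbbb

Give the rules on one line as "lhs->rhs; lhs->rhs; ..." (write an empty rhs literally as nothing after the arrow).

  | abb => ab => a
  | abbaaaa => abaaaa => aaaaa => baaa => bba
  | babaabbb => baaabbb => bbabbb => bbabb => bbab => bba
  | abaabb => aaabb => babb => bab => ba

aaa->ba; ab->a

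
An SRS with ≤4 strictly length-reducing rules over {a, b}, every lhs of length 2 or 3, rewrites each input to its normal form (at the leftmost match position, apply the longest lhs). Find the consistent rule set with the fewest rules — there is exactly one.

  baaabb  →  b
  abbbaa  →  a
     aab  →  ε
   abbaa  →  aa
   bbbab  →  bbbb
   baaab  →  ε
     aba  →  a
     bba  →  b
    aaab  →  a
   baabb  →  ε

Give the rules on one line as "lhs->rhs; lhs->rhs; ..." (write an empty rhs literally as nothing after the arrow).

  | baaabb => aabb => b
  | abbbaa => baa => a
  | aab => ε
  | abbaa => aa

aab->; abb->; ba->; bab->bb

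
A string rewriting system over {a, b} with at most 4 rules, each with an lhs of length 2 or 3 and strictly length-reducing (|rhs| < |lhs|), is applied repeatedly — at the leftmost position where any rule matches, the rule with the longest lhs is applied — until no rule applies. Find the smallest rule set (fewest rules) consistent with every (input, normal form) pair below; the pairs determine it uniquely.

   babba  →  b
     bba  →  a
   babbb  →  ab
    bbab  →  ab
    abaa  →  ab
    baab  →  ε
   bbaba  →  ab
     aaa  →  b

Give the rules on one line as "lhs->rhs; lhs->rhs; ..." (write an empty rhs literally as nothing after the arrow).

aa->b; ba->b; bb->; bbb->a

  | babba => bbba => aa => b
  | bba => a
  | babbb => bbbb => ab
  | bbab => ab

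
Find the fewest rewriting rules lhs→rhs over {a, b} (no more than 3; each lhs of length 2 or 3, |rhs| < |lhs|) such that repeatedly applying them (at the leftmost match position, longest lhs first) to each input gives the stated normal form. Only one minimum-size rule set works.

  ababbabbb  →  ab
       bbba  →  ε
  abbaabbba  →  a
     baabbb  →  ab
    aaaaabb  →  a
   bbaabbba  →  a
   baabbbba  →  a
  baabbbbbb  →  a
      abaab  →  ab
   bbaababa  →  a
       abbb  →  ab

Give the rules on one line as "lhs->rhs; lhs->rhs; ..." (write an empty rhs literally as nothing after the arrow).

  | ababbabbb => abbabbb => aabbb => abbb => ab
  | bbba => ba => ε
  | abbaabbba => aaabbba => aabbba => abbba => aba => a
  | baabbb => abbb => ab

aa->a; ba->; bb->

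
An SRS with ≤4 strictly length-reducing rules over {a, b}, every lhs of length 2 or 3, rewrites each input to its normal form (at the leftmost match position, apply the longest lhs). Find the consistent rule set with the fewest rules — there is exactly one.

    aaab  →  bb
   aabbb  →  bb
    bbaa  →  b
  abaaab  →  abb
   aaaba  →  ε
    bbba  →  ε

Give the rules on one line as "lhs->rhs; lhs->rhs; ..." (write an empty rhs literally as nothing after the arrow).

  | aaab => bb
  | aabbb => bbb => bb
  | bbaa => aaa => b
  | abaaab => abbb => abb

aa->; aaa->b; bba->aa; bbb->bb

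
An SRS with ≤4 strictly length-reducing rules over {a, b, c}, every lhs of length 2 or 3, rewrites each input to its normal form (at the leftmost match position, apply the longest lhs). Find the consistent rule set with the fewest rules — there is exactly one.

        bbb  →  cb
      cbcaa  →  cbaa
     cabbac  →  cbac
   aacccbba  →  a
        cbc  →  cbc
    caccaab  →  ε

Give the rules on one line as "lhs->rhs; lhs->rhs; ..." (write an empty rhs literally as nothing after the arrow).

  | bbb => cb
  | cbcaa => cbaa
  | cabbac => abbac => cbac
  | aacccbba => ccbba => ccca => cca => ca => a

aac->; ab->c; bb->c; ca->a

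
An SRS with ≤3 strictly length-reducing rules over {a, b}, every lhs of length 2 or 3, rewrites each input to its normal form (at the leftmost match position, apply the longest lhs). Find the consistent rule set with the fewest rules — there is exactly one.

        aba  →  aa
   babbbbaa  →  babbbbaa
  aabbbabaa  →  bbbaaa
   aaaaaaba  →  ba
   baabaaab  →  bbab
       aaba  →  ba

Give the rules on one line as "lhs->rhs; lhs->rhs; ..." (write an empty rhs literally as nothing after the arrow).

aab->b; aba->aa

  | aba => aa
  | babbbbaa
  | aabbbabaa => bbbabaa => bbbaaa
  | aaaaaaba => aaaaba => aaba => ba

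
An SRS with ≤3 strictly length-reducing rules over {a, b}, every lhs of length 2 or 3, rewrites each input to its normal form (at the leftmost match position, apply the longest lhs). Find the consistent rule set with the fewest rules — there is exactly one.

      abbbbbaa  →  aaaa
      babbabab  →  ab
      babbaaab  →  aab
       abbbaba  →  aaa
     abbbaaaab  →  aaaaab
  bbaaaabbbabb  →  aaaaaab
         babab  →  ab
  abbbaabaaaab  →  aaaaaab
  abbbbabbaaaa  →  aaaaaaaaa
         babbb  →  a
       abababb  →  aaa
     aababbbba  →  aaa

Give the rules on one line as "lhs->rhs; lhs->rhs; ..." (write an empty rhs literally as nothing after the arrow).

  | abbbbbaa => aabbbaa => aaabaa => aaaa
  | babbabab => babab => ab
  | babbaaab => baaab => aab
  | abbbaba => aababa => aaa

ba->; bab->; bb->a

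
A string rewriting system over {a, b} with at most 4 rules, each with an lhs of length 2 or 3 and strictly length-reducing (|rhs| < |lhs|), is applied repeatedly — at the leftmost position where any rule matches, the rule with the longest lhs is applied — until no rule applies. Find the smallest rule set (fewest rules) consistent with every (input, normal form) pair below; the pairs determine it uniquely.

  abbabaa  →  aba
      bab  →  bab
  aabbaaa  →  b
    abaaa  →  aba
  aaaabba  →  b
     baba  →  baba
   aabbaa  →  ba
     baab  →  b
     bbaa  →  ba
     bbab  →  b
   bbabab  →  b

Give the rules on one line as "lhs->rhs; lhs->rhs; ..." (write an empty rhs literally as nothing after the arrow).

  | abbabaa => abbaa => aba
  | bab
  | aabbaaa => bbaaa => baa => b
  | abaaa => aba

aa->; bb->b; bba->b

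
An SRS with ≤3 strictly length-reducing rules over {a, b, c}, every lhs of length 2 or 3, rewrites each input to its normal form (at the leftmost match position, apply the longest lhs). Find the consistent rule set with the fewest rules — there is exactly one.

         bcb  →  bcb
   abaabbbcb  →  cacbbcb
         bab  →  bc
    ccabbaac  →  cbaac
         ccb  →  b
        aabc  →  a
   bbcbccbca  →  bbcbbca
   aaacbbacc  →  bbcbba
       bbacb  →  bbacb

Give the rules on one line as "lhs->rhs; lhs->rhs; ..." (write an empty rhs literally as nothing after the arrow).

aaa->bb; ab->c; cc->

  | bcb
  | abaabbbcb => caabbbcb => cacbbcb
  | bab => bc
  | ccabbaac => abbaac => cbaac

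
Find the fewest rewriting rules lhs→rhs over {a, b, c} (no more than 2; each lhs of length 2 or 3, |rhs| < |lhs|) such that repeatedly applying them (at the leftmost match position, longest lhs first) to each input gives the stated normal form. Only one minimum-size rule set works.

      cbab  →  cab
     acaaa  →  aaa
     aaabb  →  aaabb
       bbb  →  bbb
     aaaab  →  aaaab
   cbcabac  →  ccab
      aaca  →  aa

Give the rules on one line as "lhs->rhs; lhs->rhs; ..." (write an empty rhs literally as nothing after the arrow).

ac->; cb->c

  | cbab => cab
  | acaaa => aaa
  | aaabb
  | bbb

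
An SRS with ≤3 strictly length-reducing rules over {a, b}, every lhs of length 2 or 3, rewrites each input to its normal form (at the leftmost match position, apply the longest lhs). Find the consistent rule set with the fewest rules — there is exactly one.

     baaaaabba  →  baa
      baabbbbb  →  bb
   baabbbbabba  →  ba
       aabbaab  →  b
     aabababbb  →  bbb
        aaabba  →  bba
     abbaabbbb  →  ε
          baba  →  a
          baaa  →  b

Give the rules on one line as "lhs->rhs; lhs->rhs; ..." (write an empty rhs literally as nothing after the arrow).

  | baaaaabba => baabba => baa
  | baabbbbb => babbb => bb
  | baabbbbabba => babbabba => babba => ba
  | aabbaab => aaab => b

aaa->; abb->; bab->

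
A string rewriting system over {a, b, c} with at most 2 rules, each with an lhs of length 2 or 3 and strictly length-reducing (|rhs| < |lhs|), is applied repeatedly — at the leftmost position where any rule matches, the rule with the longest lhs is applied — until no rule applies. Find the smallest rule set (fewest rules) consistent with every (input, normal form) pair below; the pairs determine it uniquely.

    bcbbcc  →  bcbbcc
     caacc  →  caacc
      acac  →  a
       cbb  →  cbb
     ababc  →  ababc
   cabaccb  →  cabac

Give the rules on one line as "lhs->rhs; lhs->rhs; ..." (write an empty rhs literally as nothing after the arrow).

  | bcbbcc
  | caacc
  | acac => a
  | cbb

cac->; ccb->c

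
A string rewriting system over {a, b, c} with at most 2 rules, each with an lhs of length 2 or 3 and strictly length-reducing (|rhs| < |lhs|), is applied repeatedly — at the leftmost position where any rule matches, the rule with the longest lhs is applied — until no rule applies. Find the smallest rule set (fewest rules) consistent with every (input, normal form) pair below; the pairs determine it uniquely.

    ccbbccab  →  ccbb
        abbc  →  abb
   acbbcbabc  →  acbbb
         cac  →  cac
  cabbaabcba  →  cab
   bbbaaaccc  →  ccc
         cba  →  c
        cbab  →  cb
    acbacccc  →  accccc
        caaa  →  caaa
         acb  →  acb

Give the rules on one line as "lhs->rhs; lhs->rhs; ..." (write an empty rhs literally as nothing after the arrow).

  | ccbbccab => ccbbcab => ccbbab => ccbb
  | abbc => abb
  | acbbcbabc => acbbbabc => acbbbc => acbbb
  | cac

ba->; bc->b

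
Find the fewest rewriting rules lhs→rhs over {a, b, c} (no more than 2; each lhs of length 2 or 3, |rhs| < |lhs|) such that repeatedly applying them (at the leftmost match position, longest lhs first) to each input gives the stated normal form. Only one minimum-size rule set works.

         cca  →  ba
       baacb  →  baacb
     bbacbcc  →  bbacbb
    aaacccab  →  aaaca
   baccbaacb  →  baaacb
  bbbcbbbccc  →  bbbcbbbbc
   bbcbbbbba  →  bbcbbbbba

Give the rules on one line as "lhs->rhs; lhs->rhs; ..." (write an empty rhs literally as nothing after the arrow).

ab->a; cc->b

  | cca => ba
  | baacb
  | bbacbcc => bbacbb
  | aaacccab => aaabcab => aaacab => aaaca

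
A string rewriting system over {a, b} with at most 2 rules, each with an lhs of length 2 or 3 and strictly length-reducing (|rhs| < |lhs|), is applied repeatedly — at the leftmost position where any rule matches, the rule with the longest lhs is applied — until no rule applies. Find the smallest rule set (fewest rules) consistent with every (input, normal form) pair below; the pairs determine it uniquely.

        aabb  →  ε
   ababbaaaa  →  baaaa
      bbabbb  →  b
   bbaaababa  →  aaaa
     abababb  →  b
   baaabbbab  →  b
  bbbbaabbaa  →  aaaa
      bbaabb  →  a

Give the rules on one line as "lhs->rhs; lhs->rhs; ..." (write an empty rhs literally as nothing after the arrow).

  | aabb => ab => ε
  | ababbaaaa => abbaaaa => baaaa
  | bbabbb => aabbb => abb => b
  | bbaaababa => aaaababa => aaaaba => aaaa

ab->; bba->aa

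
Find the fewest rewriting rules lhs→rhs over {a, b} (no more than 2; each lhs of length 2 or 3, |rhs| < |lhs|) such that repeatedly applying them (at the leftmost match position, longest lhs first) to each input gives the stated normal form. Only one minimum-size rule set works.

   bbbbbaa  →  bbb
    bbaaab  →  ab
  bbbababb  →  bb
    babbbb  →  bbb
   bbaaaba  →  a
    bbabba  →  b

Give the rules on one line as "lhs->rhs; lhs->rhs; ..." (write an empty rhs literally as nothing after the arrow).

ba->; bab->

  | bbbbbaa => bbbba => bbb
  | bbaaab => baab => ab
  | bbbababb => bbabb => bb
  | babbbb => bbb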